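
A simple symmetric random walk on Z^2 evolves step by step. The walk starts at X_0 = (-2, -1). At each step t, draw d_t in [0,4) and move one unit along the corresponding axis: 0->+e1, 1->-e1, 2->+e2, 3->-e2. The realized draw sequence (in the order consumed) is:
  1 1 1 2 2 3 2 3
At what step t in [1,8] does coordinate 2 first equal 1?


t=0: X=(-2, -1), d=1 → -e1, X_1=(-3, -1)
t=1: X=(-3, -1), d=1 → -e1, X_2=(-4, -1)
t=2: X=(-4, -1), d=1 → -e1, X_3=(-5, -1)
t=3: X=(-5, -1), d=2 → +e2, X_4=(-5, 0)
t=4: X=(-5, 0), d=2 → +e2, X_5=(-5, 1)
t=5: X=(-5, 1), d=3 → -e2, X_6=(-5, 0)
t=6: X=(-5, 0), d=2 → +e2, X_7=(-5, 1)
t=7: X=(-5, 1), d=3 → -e2, X_8=(-5, 0)

5


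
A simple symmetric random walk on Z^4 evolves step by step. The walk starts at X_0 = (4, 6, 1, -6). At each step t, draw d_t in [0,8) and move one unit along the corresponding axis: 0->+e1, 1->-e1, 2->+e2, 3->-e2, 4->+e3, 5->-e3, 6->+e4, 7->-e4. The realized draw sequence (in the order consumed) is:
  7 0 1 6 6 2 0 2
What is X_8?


(5, 8, 1, -5)

t=0: X=(4, 6, 1, -6), d=7 → -e4, X_1=(4, 6, 1, -7)
t=1: X=(4, 6, 1, -7), d=0 → +e1, X_2=(5, 6, 1, -7)
t=2: X=(5, 6, 1, -7), d=1 → -e1, X_3=(4, 6, 1, -7)
t=3: X=(4, 6, 1, -7), d=6 → +e4, X_4=(4, 6, 1, -6)
t=4: X=(4, 6, 1, -6), d=6 → +e4, X_5=(4, 6, 1, -5)
t=5: X=(4, 6, 1, -5), d=2 → +e2, X_6=(4, 7, 1, -5)
t=6: X=(4, 7, 1, -5), d=0 → +e1, X_7=(5, 7, 1, -5)
t=7: X=(5, 7, 1, -5), d=2 → +e2, X_8=(5, 8, 1, -5)


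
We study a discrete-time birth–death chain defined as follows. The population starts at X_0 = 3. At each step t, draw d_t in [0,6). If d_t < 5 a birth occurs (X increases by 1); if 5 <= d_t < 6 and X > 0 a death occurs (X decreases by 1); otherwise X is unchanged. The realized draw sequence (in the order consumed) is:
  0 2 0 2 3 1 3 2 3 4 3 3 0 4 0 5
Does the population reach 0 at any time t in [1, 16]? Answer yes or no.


no

t=0: X=3, d=0 → birth, X_1=4
t=1: X=4, d=2 → birth, X_2=5
t=2: X=5, d=0 → birth, X_3=6
t=3: X=6, d=2 → birth, X_4=7
t=4: X=7, d=3 → birth, X_5=8
t=5: X=8, d=1 → birth, X_6=9
t=6: X=9, d=3 → birth, X_7=10
t=7: X=10, d=2 → birth, X_8=11
t=8: X=11, d=3 → birth, X_9=12
t=9: X=12, d=4 → birth, X_10=13
t=10: X=13, d=3 → birth, X_11=14
t=11: X=14, d=3 → birth, X_12=15
t=12: X=15, d=0 → birth, X_13=16
t=13: X=16, d=4 → birth, X_14=17
t=14: X=17, d=0 → birth, X_15=18
t=15: X=18, d=5 → death, X_16=17


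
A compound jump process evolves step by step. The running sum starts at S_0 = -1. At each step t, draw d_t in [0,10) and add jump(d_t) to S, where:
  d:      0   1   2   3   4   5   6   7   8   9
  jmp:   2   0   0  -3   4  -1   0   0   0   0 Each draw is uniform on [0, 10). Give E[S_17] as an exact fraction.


Outcome values over d=0..9: [2, 0, 0, -3, 4, -1, 0, 0, 0, 0]
Σy = 2, Σy² = 30, M = 10
μ = 2/10 = 1/5,  σ² = 30/10 − (1/5)² = 74/25
E[S_17] = -1 + 17·(1/5) = 12/5

12/5


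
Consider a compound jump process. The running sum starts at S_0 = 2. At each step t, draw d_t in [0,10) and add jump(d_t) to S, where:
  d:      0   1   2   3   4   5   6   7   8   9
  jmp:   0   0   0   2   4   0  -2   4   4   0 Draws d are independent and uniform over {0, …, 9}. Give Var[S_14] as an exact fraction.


1456/25

Outcome values over d=0..9: [0, 0, 0, 2, 4, 0, -2, 4, 4, 0]
Σy = 12, Σy² = 56, M = 10
μ = 12/10 = 6/5,  σ² = 56/10 − (6/5)² = 104/25
Independent increments: Var[S_14] = 14·σ² = 14·(104/25) = 1456/25


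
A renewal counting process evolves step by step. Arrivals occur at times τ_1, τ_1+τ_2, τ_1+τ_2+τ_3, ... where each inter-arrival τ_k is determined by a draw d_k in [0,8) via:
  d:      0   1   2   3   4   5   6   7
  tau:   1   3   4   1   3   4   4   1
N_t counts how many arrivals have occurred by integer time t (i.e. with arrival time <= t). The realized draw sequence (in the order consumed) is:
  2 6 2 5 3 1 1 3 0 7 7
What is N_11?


2

draw d_1=2: τ_1=4, arrival time A_1=4
draw d_2=6: τ_2=4, arrival time A_2=8
draw d_3=2: τ_3=4, arrival time A_3=12
draw d_4=5: τ_4=4, arrival time A_4=16
draw d_5=3: τ_5=1, arrival time A_5=17
draw d_6=1: τ_6=3, arrival time A_6=20
draw d_7=1: τ_7=3, arrival time A_7=23
draw d_8=3: τ_8=1, arrival time A_8=24
draw d_9=0: τ_9=1, arrival time A_9=25
draw d_10=7: τ_10=1, arrival time A_10=26
draw d_11=7: τ_11=1, arrival time A_11=27
N_t over t=0..11: 0:0 1:0 2:0 3:0 4:1 5:1 6:1 7:1 8:2 9:2 10:2 11:2


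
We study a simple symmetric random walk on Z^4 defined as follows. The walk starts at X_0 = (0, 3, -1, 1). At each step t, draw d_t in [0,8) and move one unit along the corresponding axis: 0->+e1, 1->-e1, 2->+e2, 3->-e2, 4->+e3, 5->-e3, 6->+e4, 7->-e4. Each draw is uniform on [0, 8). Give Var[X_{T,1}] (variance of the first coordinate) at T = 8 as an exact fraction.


2

Outcome values over d=0..7: [1, -1, 0, 0, 0, 0, 0, 0]
Σy = 0, Σy² = 2, M = 8
μ = 0/8 = 0,  σ² = 2/8 − (0)² = 1/4
Independent increments: Var[X_8] = 8·σ² = 8·(1/4) = 2


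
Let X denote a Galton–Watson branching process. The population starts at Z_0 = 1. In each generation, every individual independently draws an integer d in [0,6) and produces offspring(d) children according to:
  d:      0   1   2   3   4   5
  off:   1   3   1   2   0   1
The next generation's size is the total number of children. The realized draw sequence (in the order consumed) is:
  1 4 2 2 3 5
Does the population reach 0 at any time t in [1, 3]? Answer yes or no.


gen 0: Z_0=1, draws=[1], offspring=[3], Z_1=3
gen 1: Z_1=3, draws=[4, 2, 2], offspring=[0, 1, 1], Z_2=2
gen 2: Z_2=2, draws=[3, 5], offspring=[2, 1], Z_3=3

no


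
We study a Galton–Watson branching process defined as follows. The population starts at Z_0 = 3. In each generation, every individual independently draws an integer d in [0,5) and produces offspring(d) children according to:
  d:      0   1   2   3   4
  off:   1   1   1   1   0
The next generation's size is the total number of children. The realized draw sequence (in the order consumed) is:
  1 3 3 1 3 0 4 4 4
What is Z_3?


gen 0: Z_0=3, draws=[1, 3, 3], offspring=[1, 1, 1], Z_1=3
gen 1: Z_1=3, draws=[1, 3, 0], offspring=[1, 1, 1], Z_2=3
gen 2: Z_2=3, draws=[4, 4, 4], offspring=[0, 0, 0], Z_3=0

0


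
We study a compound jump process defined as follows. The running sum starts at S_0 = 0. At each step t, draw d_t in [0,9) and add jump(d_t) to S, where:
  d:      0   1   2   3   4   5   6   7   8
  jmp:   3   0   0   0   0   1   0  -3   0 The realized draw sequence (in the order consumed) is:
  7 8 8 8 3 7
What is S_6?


t=0: S=0, d=7, jump=-3, S_1=-3
t=1: S=-3, d=8, jump=0, S_2=-3
t=2: S=-3, d=8, jump=0, S_3=-3
t=3: S=-3, d=8, jump=0, S_4=-3
t=4: S=-3, d=3, jump=0, S_5=-3
t=5: S=-3, d=7, jump=-3, S_6=-6

-6


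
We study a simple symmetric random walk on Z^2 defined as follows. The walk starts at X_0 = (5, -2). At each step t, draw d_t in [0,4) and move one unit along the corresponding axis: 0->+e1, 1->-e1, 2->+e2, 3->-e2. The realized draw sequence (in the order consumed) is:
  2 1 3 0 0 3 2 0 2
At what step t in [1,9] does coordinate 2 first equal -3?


t=0: X=(5, -2), d=2 → +e2, X_1=(5, -1)
t=1: X=(5, -1), d=1 → -e1, X_2=(4, -1)
t=2: X=(4, -1), d=3 → -e2, X_3=(4, -2)
t=3: X=(4, -2), d=0 → +e1, X_4=(5, -2)
t=4: X=(5, -2), d=0 → +e1, X_5=(6, -2)
t=5: X=(6, -2), d=3 → -e2, X_6=(6, -3)
t=6: X=(6, -3), d=2 → +e2, X_7=(6, -2)
t=7: X=(6, -2), d=0 → +e1, X_8=(7, -2)
t=8: X=(7, -2), d=2 → +e2, X_9=(7, -1)

6


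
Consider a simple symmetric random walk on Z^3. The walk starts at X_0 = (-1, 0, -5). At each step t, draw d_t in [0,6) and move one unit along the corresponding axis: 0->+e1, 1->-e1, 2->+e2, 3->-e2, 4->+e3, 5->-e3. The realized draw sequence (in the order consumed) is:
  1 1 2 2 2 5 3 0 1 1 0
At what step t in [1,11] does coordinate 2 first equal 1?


t=0: X=(-1, 0, -5), d=1 → -e1, X_1=(-2, 0, -5)
t=1: X=(-2, 0, -5), d=1 → -e1, X_2=(-3, 0, -5)
t=2: X=(-3, 0, -5), d=2 → +e2, X_3=(-3, 1, -5)
t=3: X=(-3, 1, -5), d=2 → +e2, X_4=(-3, 2, -5)
t=4: X=(-3, 2, -5), d=2 → +e2, X_5=(-3, 3, -5)
t=5: X=(-3, 3, -5), d=5 → -e3, X_6=(-3, 3, -6)
t=6: X=(-3, 3, -6), d=3 → -e2, X_7=(-3, 2, -6)
t=7: X=(-3, 2, -6), d=0 → +e1, X_8=(-2, 2, -6)
t=8: X=(-2, 2, -6), d=1 → -e1, X_9=(-3, 2, -6)
t=9: X=(-3, 2, -6), d=1 → -e1, X_10=(-4, 2, -6)
t=10: X=(-4, 2, -6), d=0 → +e1, X_11=(-3, 2, -6)

3


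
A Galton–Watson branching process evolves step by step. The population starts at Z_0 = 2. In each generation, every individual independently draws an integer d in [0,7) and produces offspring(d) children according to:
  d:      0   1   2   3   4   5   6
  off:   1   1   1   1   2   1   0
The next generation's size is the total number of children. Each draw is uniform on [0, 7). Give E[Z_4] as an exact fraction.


Outcome values over d=0..6: [1, 1, 1, 1, 2, 1, 0]
Σy = 7, Σy² = 9, M = 7
μ = 7/7 = 1,  σ² = 9/7 − (1)² = 2/7
E[Z_0] = 2
E[Z_1] = 1·E[Z_0] = 2
E[Z_2] = 1·E[Z_1] = 2
E[Z_3] = 1·E[Z_2] = 2
E[Z_4] = 1·E[Z_3] = 2

2


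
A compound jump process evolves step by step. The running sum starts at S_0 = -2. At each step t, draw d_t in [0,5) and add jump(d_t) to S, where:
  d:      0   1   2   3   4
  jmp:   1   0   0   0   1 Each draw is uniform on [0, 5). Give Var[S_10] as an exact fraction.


12/5

Outcome values over d=0..4: [1, 0, 0, 0, 1]
Σy = 2, Σy² = 2, M = 5
μ = 2/5 = 2/5,  σ² = 2/5 − (2/5)² = 6/25
Independent increments: Var[S_10] = 10·σ² = 10·(6/25) = 12/5


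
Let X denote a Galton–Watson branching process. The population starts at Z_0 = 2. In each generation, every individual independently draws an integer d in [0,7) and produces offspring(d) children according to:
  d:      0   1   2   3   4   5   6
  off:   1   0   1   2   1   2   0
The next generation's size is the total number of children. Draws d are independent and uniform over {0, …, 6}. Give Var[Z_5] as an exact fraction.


40/7

Outcome values over d=0..6: [1, 0, 1, 2, 1, 2, 0]
Σy = 7, Σy² = 11, M = 7
μ = 7/7 = 1,  σ² = 11/7 − (1)² = 4/7
V_0 = 0, E_0 = 2
V_1 = 4/7·E_0 + (1)²·V_0 = 8/7;  E_1 = 2
V_2 = 4/7·E_1 + (1)²·V_1 = 16/7;  E_2 = 2
V_3 = 4/7·E_2 + (1)²·V_2 = 24/7;  E_3 = 2
V_4 = 4/7·E_3 + (1)²·V_3 = 32/7;  E_4 = 2
V_5 = 4/7·E_4 + (1)²·V_4 = 40/7;  E_5 = 2


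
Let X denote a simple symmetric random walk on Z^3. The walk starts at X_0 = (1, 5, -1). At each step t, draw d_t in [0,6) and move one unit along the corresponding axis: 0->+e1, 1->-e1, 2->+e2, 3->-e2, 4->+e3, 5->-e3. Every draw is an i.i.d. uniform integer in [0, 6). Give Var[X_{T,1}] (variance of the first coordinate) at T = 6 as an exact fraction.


2

Outcome values over d=0..5: [1, -1, 0, 0, 0, 0]
Σy = 0, Σy² = 2, M = 6
μ = 0/6 = 0,  σ² = 2/6 − (0)² = 1/3
Independent increments: Var[X_6] = 6·σ² = 6·(1/3) = 2


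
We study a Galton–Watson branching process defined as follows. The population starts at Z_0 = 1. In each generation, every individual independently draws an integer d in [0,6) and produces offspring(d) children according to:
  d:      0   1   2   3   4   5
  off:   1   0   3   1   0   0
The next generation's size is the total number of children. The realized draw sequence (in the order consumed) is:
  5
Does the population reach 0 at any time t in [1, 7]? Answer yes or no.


yes

gen 0: Z_0=1, draws=[5], offspring=[0], Z_1=0
gen 1: Z_1=0, draws=[], offspring=[], Z_2=0
gen 2: Z_2=0, draws=[], offspring=[], Z_3=0
gen 3: Z_3=0, draws=[], offspring=[], Z_4=0
gen 4: Z_4=0, draws=[], offspring=[], Z_5=0
gen 5: Z_5=0, draws=[], offspring=[], Z_6=0
gen 6: Z_6=0, draws=[], offspring=[], Z_7=0


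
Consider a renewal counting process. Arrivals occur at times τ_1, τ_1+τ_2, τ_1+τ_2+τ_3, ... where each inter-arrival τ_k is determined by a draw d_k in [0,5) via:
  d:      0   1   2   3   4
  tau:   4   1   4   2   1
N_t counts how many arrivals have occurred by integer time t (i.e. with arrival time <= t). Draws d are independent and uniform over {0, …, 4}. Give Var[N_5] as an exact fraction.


7900166/9765625

Inter-arrival values over d=0..4: [4, 1, 4, 2, 1]
Each d has probability 1/5, so the pmf of τ is: f(1) = 2/5, f(2) = 1/5, f(4) = 2/5
Let p_n(j) = P(N_n = j), with p_0 = [1]. Condition on τ_1: p_n(0) = P(τ > n), and for j >= 1, p_n(j) = Σ_{k<=n} f(k)·p_{n−k}(j−1)
p_1 = [3/5, 2/5]  (j = 0..1)
p_2 = [2/5, 11/25, 4/25]  (j = 0..2)
p_3 = [2/5, 7/25, 32/125, 8/125]  (j = 0..3)
p_4 = [0, 16/25, 1/5, 84/625, 16/625]  (j = 0..4)
p_5 = [0, 8/25, 59/125, 82/625, 208/3125, 32/3125]  (j = 0..5)
E[N_5] = Σ j·p_5(j) = 6172/3125;  E[N_5²] = Σ j²·p_5(j) = 14718/3125
Var[N_5] = 14718/3125 − (6172/3125)² = 7900166/9765625


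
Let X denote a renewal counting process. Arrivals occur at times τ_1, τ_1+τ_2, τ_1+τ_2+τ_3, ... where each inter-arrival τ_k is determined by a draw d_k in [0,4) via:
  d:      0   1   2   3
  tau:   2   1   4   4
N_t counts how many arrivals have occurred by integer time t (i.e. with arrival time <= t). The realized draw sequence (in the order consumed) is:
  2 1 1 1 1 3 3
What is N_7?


4

draw d_1=2: τ_1=4, arrival time A_1=4
draw d_2=1: τ_2=1, arrival time A_2=5
draw d_3=1: τ_3=1, arrival time A_3=6
draw d_4=1: τ_4=1, arrival time A_4=7
draw d_5=1: τ_5=1, arrival time A_5=8
draw d_6=3: τ_6=4, arrival time A_6=12
draw d_7=3: τ_7=4, arrival time A_7=16
N_t over t=0..7: 0:0 1:0 2:0 3:0 4:1 5:2 6:3 7:4


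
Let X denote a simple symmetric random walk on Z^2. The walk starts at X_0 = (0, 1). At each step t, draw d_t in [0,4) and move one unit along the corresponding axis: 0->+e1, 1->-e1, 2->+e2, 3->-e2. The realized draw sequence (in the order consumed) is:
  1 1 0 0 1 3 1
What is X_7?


t=0: X=(0, 1), d=1 → -e1, X_1=(-1, 1)
t=1: X=(-1, 1), d=1 → -e1, X_2=(-2, 1)
t=2: X=(-2, 1), d=0 → +e1, X_3=(-1, 1)
t=3: X=(-1, 1), d=0 → +e1, X_4=(0, 1)
t=4: X=(0, 1), d=1 → -e1, X_5=(-1, 1)
t=5: X=(-1, 1), d=3 → -e2, X_6=(-1, 0)
t=6: X=(-1, 0), d=1 → -e1, X_7=(-2, 0)

(-2, 0)


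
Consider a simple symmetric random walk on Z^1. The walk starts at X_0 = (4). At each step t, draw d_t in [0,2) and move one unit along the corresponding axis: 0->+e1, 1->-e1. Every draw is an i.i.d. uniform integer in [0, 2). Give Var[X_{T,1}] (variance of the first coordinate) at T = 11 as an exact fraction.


Outcome values over d=0..1: [1, -1]
Σy = 0, Σy² = 2, M = 2
μ = 0/2 = 0,  σ² = 2/2 − (0)² = 1
Independent increments: Var[X_11] = 11·σ² = 11·(1) = 11

11


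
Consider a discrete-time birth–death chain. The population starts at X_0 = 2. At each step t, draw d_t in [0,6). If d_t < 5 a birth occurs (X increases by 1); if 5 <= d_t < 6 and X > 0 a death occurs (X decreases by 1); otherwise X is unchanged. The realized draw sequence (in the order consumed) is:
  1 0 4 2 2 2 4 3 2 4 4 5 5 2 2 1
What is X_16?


t=0: X=2, d=1 → birth, X_1=3
t=1: X=3, d=0 → birth, X_2=4
t=2: X=4, d=4 → birth, X_3=5
t=3: X=5, d=2 → birth, X_4=6
t=4: X=6, d=2 → birth, X_5=7
t=5: X=7, d=2 → birth, X_6=8
t=6: X=8, d=4 → birth, X_7=9
t=7: X=9, d=3 → birth, X_8=10
t=8: X=10, d=2 → birth, X_9=11
t=9: X=11, d=4 → birth, X_10=12
t=10: X=12, d=4 → birth, X_11=13
t=11: X=13, d=5 → death, X_12=12
t=12: X=12, d=5 → death, X_13=11
t=13: X=11, d=2 → birth, X_14=12
t=14: X=12, d=2 → birth, X_15=13
t=15: X=13, d=1 → birth, X_16=14

14


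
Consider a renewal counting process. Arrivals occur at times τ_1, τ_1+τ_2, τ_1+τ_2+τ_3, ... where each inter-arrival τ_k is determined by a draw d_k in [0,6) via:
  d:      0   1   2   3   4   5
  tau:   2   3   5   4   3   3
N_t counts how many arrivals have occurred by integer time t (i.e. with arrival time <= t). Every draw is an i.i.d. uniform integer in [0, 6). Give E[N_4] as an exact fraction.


31/36

Inter-arrival values over d=0..5: [2, 3, 5, 4, 3, 3]
Each d has probability 1/6, so the pmf of τ is: f(2) = 1/6, f(3) = 1/2, f(4) = 1/6, f(5) = 1/6
Renewal equation for m(n) = E[N_n]: condition on τ_1 = k (if k <= n, one arrival plus a fresh copy on the remaining n−k steps): m(n) = F(n) + Σ_{k<=n} f(k)·m(n−k), where F(n) = P(τ <= n) and m(0) = 0
m(1) = F(1) = 0
m(2) = F(2) = 1/6
m(3) = F(3) = 2/3
m(4) = F(4) + f(2)·m(2) = 5/6 + 1/6·1/6 = 31/36
E[N_4] = m(4) = 31/36


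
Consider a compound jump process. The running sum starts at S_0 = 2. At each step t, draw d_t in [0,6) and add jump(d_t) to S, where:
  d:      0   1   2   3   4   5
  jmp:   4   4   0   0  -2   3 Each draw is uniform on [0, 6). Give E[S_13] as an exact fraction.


Outcome values over d=0..5: [4, 4, 0, 0, -2, 3]
Σy = 9, Σy² = 45, M = 6
μ = 9/6 = 3/2,  σ² = 45/6 − (3/2)² = 21/4
E[S_13] = 2 + 13·(3/2) = 43/2

43/2


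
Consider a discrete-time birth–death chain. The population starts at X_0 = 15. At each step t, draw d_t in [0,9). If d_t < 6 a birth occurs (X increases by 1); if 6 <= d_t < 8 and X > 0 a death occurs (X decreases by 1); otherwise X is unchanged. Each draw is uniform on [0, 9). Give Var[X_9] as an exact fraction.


X can drop by at most 1 per step and X_0 = 15 > T = 9, so X_t >= 15 − t >= 6 > 0 for every t <= 9: the floor at 0 (the 'and X > 0' condition) never binds. Hence X_9 = X_0 + Σ_{t<9} Y_t with i.i.d. increments Y_t = y(d_t) ∈ {+1, −1, 0}.
Outcome values over d=0..8: [1, 1, 1, 1, 1, 1, -1, -1, 0]
Σy = 4, Σy² = 8, M = 9
μ = 4/9 = 4/9,  σ² = 8/9 − (4/9)² = 56/81
Independent increments: Var[X_9] = 9·σ² = 9·(56/81) = 56/9

56/9


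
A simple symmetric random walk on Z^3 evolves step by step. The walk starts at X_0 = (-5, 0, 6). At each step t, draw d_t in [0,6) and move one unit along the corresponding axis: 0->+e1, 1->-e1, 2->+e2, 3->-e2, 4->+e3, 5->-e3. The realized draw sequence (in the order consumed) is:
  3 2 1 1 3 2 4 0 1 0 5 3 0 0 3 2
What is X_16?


t=0: X=(-5, 0, 6), d=3 → -e2, X_1=(-5, -1, 6)
t=1: X=(-5, -1, 6), d=2 → +e2, X_2=(-5, 0, 6)
t=2: X=(-5, 0, 6), d=1 → -e1, X_3=(-6, 0, 6)
t=3: X=(-6, 0, 6), d=1 → -e1, X_4=(-7, 0, 6)
t=4: X=(-7, 0, 6), d=3 → -e2, X_5=(-7, -1, 6)
t=5: X=(-7, -1, 6), d=2 → +e2, X_6=(-7, 0, 6)
t=6: X=(-7, 0, 6), d=4 → +e3, X_7=(-7, 0, 7)
t=7: X=(-7, 0, 7), d=0 → +e1, X_8=(-6, 0, 7)
t=8: X=(-6, 0, 7), d=1 → -e1, X_9=(-7, 0, 7)
t=9: X=(-7, 0, 7), d=0 → +e1, X_10=(-6, 0, 7)
t=10: X=(-6, 0, 7), d=5 → -e3, X_11=(-6, 0, 6)
t=11: X=(-6, 0, 6), d=3 → -e2, X_12=(-6, -1, 6)
t=12: X=(-6, -1, 6), d=0 → +e1, X_13=(-5, -1, 6)
t=13: X=(-5, -1, 6), d=0 → +e1, X_14=(-4, -1, 6)
t=14: X=(-4, -1, 6), d=3 → -e2, X_15=(-4, -2, 6)
t=15: X=(-4, -2, 6), d=2 → +e2, X_16=(-4, -1, 6)

(-4, -1, 6)


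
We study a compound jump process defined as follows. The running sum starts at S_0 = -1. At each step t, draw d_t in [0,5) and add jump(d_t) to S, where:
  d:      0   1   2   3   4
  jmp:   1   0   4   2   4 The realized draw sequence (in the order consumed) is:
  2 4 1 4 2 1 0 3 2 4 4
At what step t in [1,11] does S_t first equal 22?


9

t=0: S=-1, d=2, jump=4, S_1=3
t=1: S=3, d=4, jump=4, S_2=7
t=2: S=7, d=1, jump=0, S_3=7
t=3: S=7, d=4, jump=4, S_4=11
t=4: S=11, d=2, jump=4, S_5=15
t=5: S=15, d=1, jump=0, S_6=15
t=6: S=15, d=0, jump=1, S_7=16
t=7: S=16, d=3, jump=2, S_8=18
t=8: S=18, d=2, jump=4, S_9=22
t=9: S=22, d=4, jump=4, S_10=26
t=10: S=26, d=4, jump=4, S_11=30


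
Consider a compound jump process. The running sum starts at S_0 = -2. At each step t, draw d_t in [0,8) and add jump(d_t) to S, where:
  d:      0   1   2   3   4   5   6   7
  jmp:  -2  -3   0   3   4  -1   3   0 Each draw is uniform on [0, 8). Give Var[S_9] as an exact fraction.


Outcome values over d=0..7: [-2, -3, 0, 3, 4, -1, 3, 0]
Σy = 4, Σy² = 48, M = 8
μ = 4/8 = 1/2,  σ² = 48/8 − (1/2)² = 23/4
Independent increments: Var[S_9] = 9·σ² = 9·(23/4) = 207/4

207/4


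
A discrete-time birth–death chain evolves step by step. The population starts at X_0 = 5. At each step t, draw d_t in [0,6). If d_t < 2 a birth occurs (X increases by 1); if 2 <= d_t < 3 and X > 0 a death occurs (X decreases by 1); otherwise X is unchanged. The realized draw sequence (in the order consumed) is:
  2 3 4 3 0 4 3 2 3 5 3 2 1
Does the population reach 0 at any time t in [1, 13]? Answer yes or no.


no

t=0: X=5, d=2 → death, X_1=4
t=1: X=4, d=3 → hold, X_2=4
t=2: X=4, d=4 → hold, X_3=4
t=3: X=4, d=3 → hold, X_4=4
t=4: X=4, d=0 → birth, X_5=5
t=5: X=5, d=4 → hold, X_6=5
t=6: X=5, d=3 → hold, X_7=5
t=7: X=5, d=2 → death, X_8=4
t=8: X=4, d=3 → hold, X_9=4
t=9: X=4, d=5 → hold, X_10=4
t=10: X=4, d=3 → hold, X_11=4
t=11: X=4, d=2 → death, X_12=3
t=12: X=3, d=1 → birth, X_13=4


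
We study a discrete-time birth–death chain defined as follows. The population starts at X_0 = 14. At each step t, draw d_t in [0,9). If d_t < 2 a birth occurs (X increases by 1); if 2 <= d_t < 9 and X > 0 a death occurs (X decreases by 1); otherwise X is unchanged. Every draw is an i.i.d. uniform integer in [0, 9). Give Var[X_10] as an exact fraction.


560/81

X can drop by at most 1 per step and X_0 = 14 > T = 10, so X_t >= 14 − t >= 4 > 0 for every t <= 10: the floor at 0 (the 'and X > 0' condition) never binds. Hence X_10 = X_0 + Σ_{t<10} Y_t with i.i.d. increments Y_t = y(d_t) ∈ {+1, −1, 0}.
Outcome values over d=0..8: [1, 1, -1, -1, -1, -1, -1, -1, -1]
Σy = -5, Σy² = 9, M = 9
μ = -5/9 = -5/9,  σ² = 9/9 − (-5/9)² = 56/81
Independent increments: Var[X_10] = 10·σ² = 10·(56/81) = 560/81


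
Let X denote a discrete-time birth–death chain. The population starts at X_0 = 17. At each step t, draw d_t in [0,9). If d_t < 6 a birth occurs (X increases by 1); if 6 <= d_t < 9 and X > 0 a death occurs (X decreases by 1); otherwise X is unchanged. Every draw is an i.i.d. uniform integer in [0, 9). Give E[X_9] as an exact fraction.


20

X can drop by at most 1 per step and X_0 = 17 > T = 9, so X_t >= 17 − t >= 8 > 0 for every t <= 9: the floor at 0 (the 'and X > 0' condition) never binds. Hence X_9 = X_0 + Σ_{t<9} Y_t with i.i.d. increments Y_t = y(d_t) ∈ {+1, −1, 0}.
Outcome values over d=0..8: [1, 1, 1, 1, 1, 1, -1, -1, -1]
Σy = 3, Σy² = 9, M = 9
μ = 3/9 = 1/3,  σ² = 9/9 − (1/3)² = 8/9
E[X_9] = 17 + 9·(1/3) = 20


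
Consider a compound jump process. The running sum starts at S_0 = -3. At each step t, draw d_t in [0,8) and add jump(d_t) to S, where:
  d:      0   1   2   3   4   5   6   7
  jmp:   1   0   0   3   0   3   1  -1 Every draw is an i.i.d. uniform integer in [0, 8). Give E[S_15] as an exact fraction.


Outcome values over d=0..7: [1, 0, 0, 3, 0, 3, 1, -1]
Σy = 7, Σy² = 21, M = 8
μ = 7/8 = 7/8,  σ² = 21/8 − (7/8)² = 119/64
E[S_15] = -3 + 15·(7/8) = 81/8

81/8


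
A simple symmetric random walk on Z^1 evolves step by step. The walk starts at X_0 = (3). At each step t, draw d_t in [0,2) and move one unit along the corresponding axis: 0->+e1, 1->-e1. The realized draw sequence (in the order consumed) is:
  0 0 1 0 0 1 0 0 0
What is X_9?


(8)

t=0: X=(3), d=0 → +e1, X_1=(4)
t=1: X=(4), d=0 → +e1, X_2=(5)
t=2: X=(5), d=1 → -e1, X_3=(4)
t=3: X=(4), d=0 → +e1, X_4=(5)
t=4: X=(5), d=0 → +e1, X_5=(6)
t=5: X=(6), d=1 → -e1, X_6=(5)
t=6: X=(5), d=0 → +e1, X_7=(6)
t=7: X=(6), d=0 → +e1, X_8=(7)
t=8: X=(7), d=0 → +e1, X_9=(8)


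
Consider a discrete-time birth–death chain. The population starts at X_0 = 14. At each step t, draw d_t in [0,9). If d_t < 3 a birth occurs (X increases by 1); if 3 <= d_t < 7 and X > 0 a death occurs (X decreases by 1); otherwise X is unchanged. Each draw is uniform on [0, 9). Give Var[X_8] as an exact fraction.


496/81

X can drop by at most 1 per step and X_0 = 14 > T = 8, so X_t >= 14 − t >= 6 > 0 for every t <= 8: the floor at 0 (the 'and X > 0' condition) never binds. Hence X_8 = X_0 + Σ_{t<8} Y_t with i.i.d. increments Y_t = y(d_t) ∈ {+1, −1, 0}.
Outcome values over d=0..8: [1, 1, 1, -1, -1, -1, -1, 0, 0]
Σy = -1, Σy² = 7, M = 9
μ = -1/9 = -1/9,  σ² = 7/9 − (-1/9)² = 62/81
Independent increments: Var[X_8] = 8·σ² = 8·(62/81) = 496/81


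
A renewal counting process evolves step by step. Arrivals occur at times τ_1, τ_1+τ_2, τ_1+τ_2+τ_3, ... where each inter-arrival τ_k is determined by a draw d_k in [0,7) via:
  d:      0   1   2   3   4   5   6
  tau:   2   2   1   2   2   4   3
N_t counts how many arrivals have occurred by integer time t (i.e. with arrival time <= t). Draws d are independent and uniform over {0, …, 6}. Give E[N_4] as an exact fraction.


Inter-arrival values over d=0..6: [2, 2, 1, 2, 2, 4, 3]
Each d has probability 1/7, so the pmf of τ is: f(1) = 1/7, f(2) = 4/7, f(3) = 1/7, f(4) = 1/7
Renewal equation for m(n) = E[N_n]: condition on τ_1 = k (if k <= n, one arrival plus a fresh copy on the remaining n−k steps): m(n) = F(n) + Σ_{k<=n} f(k)·m(n−k), where F(n) = P(τ <= n) and m(0) = 0
m(1) = F(1) = 1/7
m(2) = F(2) + f(1)·m(1) = 5/7 + 1/7·1/7 = 36/49
m(3) = F(3) + f(1)·m(2) + f(2)·m(1) = 6/7 + 1/7·36/49 + 4/7·1/7 = 358/343
m(4) = F(4) + f(1)·m(3) + f(2)·m(2) + f(3)·m(1) = 1 + 1/7·358/343 + 4/7·36/49 + 1/7·1/7 = 3816/2401
E[N_4] = m(4) = 3816/2401

3816/2401


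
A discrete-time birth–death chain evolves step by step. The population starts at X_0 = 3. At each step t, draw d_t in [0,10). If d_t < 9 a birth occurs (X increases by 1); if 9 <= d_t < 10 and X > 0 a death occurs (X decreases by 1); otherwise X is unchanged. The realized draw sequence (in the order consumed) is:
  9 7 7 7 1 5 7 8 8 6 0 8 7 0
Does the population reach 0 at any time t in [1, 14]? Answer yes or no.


t=0: X=3, d=9 → death, X_1=2
t=1: X=2, d=7 → birth, X_2=3
t=2: X=3, d=7 → birth, X_3=4
t=3: X=4, d=7 → birth, X_4=5
t=4: X=5, d=1 → birth, X_5=6
t=5: X=6, d=5 → birth, X_6=7
t=6: X=7, d=7 → birth, X_7=8
t=7: X=8, d=8 → birth, X_8=9
t=8: X=9, d=8 → birth, X_9=10
t=9: X=10, d=6 → birth, X_10=11
t=10: X=11, d=0 → birth, X_11=12
t=11: X=12, d=8 → birth, X_12=13
t=12: X=13, d=7 → birth, X_13=14
t=13: X=14, d=0 → birth, X_14=15

no


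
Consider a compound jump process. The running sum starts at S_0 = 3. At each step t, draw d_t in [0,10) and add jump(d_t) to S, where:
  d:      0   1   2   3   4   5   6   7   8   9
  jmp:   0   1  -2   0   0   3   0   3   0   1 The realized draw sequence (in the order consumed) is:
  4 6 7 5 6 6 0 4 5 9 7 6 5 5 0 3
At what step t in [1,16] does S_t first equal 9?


t=0: S=3, d=4, jump=0, S_1=3
t=1: S=3, d=6, jump=0, S_2=3
t=2: S=3, d=7, jump=3, S_3=6
t=3: S=6, d=5, jump=3, S_4=9
t=4: S=9, d=6, jump=0, S_5=9
t=5: S=9, d=6, jump=0, S_6=9
t=6: S=9, d=0, jump=0, S_7=9
t=7: S=9, d=4, jump=0, S_8=9
t=8: S=9, d=5, jump=3, S_9=12
t=9: S=12, d=9, jump=1, S_10=13
t=10: S=13, d=7, jump=3, S_11=16
t=11: S=16, d=6, jump=0, S_12=16
t=12: S=16, d=5, jump=3, S_13=19
t=13: S=19, d=5, jump=3, S_14=22
t=14: S=22, d=0, jump=0, S_15=22
t=15: S=22, d=3, jump=0, S_16=22

4


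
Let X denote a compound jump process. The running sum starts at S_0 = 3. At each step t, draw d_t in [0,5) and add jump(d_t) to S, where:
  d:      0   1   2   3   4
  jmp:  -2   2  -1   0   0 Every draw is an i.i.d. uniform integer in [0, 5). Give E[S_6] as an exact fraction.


9/5

Outcome values over d=0..4: [-2, 2, -1, 0, 0]
Σy = -1, Σy² = 9, M = 5
μ = -1/5 = -1/5,  σ² = 9/5 − (-1/5)² = 44/25
E[S_6] = 3 + 6·(-1/5) = 9/5


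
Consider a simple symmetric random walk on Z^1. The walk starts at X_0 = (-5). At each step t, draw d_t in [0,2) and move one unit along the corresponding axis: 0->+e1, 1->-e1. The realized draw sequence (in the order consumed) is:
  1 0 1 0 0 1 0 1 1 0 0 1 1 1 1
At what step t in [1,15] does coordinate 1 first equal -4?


t=0: X=(-5), d=1 → -e1, X_1=(-6)
t=1: X=(-6), d=0 → +e1, X_2=(-5)
t=2: X=(-5), d=1 → -e1, X_3=(-6)
t=3: X=(-6), d=0 → +e1, X_4=(-5)
t=4: X=(-5), d=0 → +e1, X_5=(-4)
t=5: X=(-4), d=1 → -e1, X_6=(-5)
t=6: X=(-5), d=0 → +e1, X_7=(-4)
t=7: X=(-4), d=1 → -e1, X_8=(-5)
t=8: X=(-5), d=1 → -e1, X_9=(-6)
t=9: X=(-6), d=0 → +e1, X_10=(-5)
t=10: X=(-5), d=0 → +e1, X_11=(-4)
t=11: X=(-4), d=1 → -e1, X_12=(-5)
t=12: X=(-5), d=1 → -e1, X_13=(-6)
t=13: X=(-6), d=1 → -e1, X_14=(-7)
t=14: X=(-7), d=1 → -e1, X_15=(-8)

5


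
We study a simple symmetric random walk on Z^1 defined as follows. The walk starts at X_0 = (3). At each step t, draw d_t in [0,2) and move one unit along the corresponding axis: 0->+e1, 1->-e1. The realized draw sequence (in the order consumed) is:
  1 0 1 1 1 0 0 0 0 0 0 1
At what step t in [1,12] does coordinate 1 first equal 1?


t=0: X=(3), d=1 → -e1, X_1=(2)
t=1: X=(2), d=0 → +e1, X_2=(3)
t=2: X=(3), d=1 → -e1, X_3=(2)
t=3: X=(2), d=1 → -e1, X_4=(1)
t=4: X=(1), d=1 → -e1, X_5=(0)
t=5: X=(0), d=0 → +e1, X_6=(1)
t=6: X=(1), d=0 → +e1, X_7=(2)
t=7: X=(2), d=0 → +e1, X_8=(3)
t=8: X=(3), d=0 → +e1, X_9=(4)
t=9: X=(4), d=0 → +e1, X_10=(5)
t=10: X=(5), d=0 → +e1, X_11=(6)
t=11: X=(6), d=1 → -e1, X_12=(5)

4


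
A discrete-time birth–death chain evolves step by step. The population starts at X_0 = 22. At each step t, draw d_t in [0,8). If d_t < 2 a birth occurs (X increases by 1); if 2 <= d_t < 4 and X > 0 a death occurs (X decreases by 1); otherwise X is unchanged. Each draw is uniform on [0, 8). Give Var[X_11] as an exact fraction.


X can drop by at most 1 per step and X_0 = 22 > T = 11, so X_t >= 22 − t >= 11 > 0 for every t <= 11: the floor at 0 (the 'and X > 0' condition) never binds. Hence X_11 = X_0 + Σ_{t<11} Y_t with i.i.d. increments Y_t = y(d_t) ∈ {+1, −1, 0}.
Outcome values over d=0..7: [1, 1, -1, -1, 0, 0, 0, 0]
Σy = 0, Σy² = 4, M = 8
μ = 0/8 = 0,  σ² = 4/8 − (0)² = 1/2
Independent increments: Var[X_11] = 11·σ² = 11·(1/2) = 11/2

11/2


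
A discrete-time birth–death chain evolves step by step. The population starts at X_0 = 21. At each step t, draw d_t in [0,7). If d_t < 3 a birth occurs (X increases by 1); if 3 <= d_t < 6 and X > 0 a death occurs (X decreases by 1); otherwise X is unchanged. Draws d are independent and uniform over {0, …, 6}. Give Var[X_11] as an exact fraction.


X can drop by at most 1 per step and X_0 = 21 > T = 11, so X_t >= 21 − t >= 10 > 0 for every t <= 11: the floor at 0 (the 'and X > 0' condition) never binds. Hence X_11 = X_0 + Σ_{t<11} Y_t with i.i.d. increments Y_t = y(d_t) ∈ {+1, −1, 0}.
Outcome values over d=0..6: [1, 1, 1, -1, -1, -1, 0]
Σy = 0, Σy² = 6, M = 7
μ = 0/7 = 0,  σ² = 6/7 − (0)² = 6/7
Independent increments: Var[X_11] = 11·σ² = 11·(6/7) = 66/7

66/7


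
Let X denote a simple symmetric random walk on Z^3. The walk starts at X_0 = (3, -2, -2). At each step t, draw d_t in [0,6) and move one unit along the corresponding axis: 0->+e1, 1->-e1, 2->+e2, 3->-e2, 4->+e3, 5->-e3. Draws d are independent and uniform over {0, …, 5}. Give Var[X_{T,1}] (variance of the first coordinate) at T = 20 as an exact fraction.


20/3

Outcome values over d=0..5: [1, -1, 0, 0, 0, 0]
Σy = 0, Σy² = 2, M = 6
μ = 0/6 = 0,  σ² = 2/6 − (0)² = 1/3
Independent increments: Var[X_20] = 20·σ² = 20·(1/3) = 20/3


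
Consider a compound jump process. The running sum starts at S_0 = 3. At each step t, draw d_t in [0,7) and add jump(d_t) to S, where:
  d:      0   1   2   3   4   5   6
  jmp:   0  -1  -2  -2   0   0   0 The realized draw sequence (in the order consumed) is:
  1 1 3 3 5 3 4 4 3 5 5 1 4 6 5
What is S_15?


-8

t=0: S=3, d=1, jump=-1, S_1=2
t=1: S=2, d=1, jump=-1, S_2=1
t=2: S=1, d=3, jump=-2, S_3=-1
t=3: S=-1, d=3, jump=-2, S_4=-3
t=4: S=-3, d=5, jump=0, S_5=-3
t=5: S=-3, d=3, jump=-2, S_6=-5
t=6: S=-5, d=4, jump=0, S_7=-5
t=7: S=-5, d=4, jump=0, S_8=-5
t=8: S=-5, d=3, jump=-2, S_9=-7
t=9: S=-7, d=5, jump=0, S_10=-7
t=10: S=-7, d=5, jump=0, S_11=-7
t=11: S=-7, d=1, jump=-1, S_12=-8
t=12: S=-8, d=4, jump=0, S_13=-8
t=13: S=-8, d=6, jump=0, S_14=-8
t=14: S=-8, d=5, jump=0, S_15=-8


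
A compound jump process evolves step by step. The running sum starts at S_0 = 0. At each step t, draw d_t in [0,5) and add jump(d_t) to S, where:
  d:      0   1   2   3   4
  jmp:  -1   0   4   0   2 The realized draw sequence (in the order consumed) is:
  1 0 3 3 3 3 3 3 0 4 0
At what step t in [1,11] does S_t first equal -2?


9

t=0: S=0, d=1, jump=0, S_1=0
t=1: S=0, d=0, jump=-1, S_2=-1
t=2: S=-1, d=3, jump=0, S_3=-1
t=3: S=-1, d=3, jump=0, S_4=-1
t=4: S=-1, d=3, jump=0, S_5=-1
t=5: S=-1, d=3, jump=0, S_6=-1
t=6: S=-1, d=3, jump=0, S_7=-1
t=7: S=-1, d=3, jump=0, S_8=-1
t=8: S=-1, d=0, jump=-1, S_9=-2
t=9: S=-2, d=4, jump=2, S_10=0
t=10: S=0, d=0, jump=-1, S_11=-1


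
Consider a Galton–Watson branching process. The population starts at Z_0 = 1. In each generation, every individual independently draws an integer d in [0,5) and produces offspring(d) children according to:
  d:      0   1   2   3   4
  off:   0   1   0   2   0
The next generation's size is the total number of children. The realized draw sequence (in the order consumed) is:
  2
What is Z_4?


gen 0: Z_0=1, draws=[2], offspring=[0], Z_1=0
gen 1: Z_1=0, draws=[], offspring=[], Z_2=0
gen 2: Z_2=0, draws=[], offspring=[], Z_3=0
gen 3: Z_3=0, draws=[], offspring=[], Z_4=0

0


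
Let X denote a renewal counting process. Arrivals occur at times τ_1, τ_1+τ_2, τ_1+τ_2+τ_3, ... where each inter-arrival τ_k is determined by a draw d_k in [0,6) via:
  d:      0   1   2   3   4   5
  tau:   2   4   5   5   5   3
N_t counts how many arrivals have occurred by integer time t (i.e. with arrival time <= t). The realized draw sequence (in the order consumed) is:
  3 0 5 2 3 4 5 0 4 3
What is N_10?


3

draw d_1=3: τ_1=5, arrival time A_1=5
draw d_2=0: τ_2=2, arrival time A_2=7
draw d_3=5: τ_3=3, arrival time A_3=10
draw d_4=2: τ_4=5, arrival time A_4=15
draw d_5=3: τ_5=5, arrival time A_5=20
draw d_6=4: τ_6=5, arrival time A_6=25
draw d_7=5: τ_7=3, arrival time A_7=28
draw d_8=0: τ_8=2, arrival time A_8=30
draw d_9=4: τ_9=5, arrival time A_9=35
draw d_10=3: τ_10=5, arrival time A_10=40
N_t over t=0..10: 0:0 1:0 2:0 3:0 4:0 5:1 6:1 7:2 8:2 9:2 10:3


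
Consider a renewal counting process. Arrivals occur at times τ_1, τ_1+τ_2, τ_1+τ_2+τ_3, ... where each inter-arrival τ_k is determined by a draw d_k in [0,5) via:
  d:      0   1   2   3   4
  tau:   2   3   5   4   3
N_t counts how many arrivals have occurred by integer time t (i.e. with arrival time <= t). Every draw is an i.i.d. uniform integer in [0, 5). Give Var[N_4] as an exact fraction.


Inter-arrival values over d=0..4: [2, 3, 5, 4, 3]
Each d has probability 1/5, so the pmf of τ is: f(2) = 1/5, f(3) = 2/5, f(4) = 1/5, f(5) = 1/5
Let p_n(j) = P(N_n = j), with p_0 = [1]. Condition on τ_1: p_n(0) = P(τ > n), and for j >= 1, p_n(j) = Σ_{k<=n} f(k)·p_{n−k}(j−1)
p_1 = [1]  (j = 0)
p_2 = [4/5, 1/5]  (j = 0..1)
p_3 = [2/5, 3/5]  (j = 0..1)
p_4 = [1/5, 19/25, 1/25]  (j = 0..2)
E[N_4] = Σ j·p_4(j) = 21/25;  E[N_4²] = Σ j²·p_4(j) = 23/25
Var[N_4] = 23/25 − (21/25)² = 134/625

134/625


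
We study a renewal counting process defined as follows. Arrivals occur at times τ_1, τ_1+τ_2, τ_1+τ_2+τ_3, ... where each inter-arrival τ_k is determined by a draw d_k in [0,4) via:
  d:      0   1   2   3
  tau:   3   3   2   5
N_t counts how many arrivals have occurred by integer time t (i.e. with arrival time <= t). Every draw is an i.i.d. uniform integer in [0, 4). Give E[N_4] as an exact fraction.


Inter-arrival values over d=0..3: [3, 3, 2, 5]
Each d has probability 1/4, so the pmf of τ is: f(2) = 1/4, f(3) = 1/2, f(5) = 1/4
Renewal equation for m(n) = E[N_n]: condition on τ_1 = k (if k <= n, one arrival plus a fresh copy on the remaining n−k steps): m(n) = F(n) + Σ_{k<=n} f(k)·m(n−k), where F(n) = P(τ <= n) and m(0) = 0
m(1) = F(1) = 0
m(2) = F(2) = 1/4
m(3) = F(3) = 3/4
m(4) = F(4) + f(2)·m(2) = 3/4 + 1/4·1/4 = 13/16
E[N_4] = m(4) = 13/16

13/16


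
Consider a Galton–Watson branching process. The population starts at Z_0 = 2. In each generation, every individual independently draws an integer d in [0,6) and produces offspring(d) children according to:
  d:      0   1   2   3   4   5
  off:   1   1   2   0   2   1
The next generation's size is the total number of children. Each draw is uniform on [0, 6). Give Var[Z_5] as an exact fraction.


Outcome values over d=0..5: [1, 1, 2, 0, 2, 1]
Σy = 7, Σy² = 11, M = 6
μ = 7/6 = 7/6,  σ² = 11/6 − (7/6)² = 17/36
V_0 = 0, E_0 = 2
V_1 = 17/36·E_0 + (7/6)²·V_0 = 17/18;  E_1 = 7/3
V_2 = 17/36·E_1 + (7/6)²·V_1 = 1547/648;  E_2 = 49/18
V_3 = 17/36·E_2 + (7/6)²·V_2 = 105791/23328;  E_3 = 343/108
V_4 = 17/36·E_3 + (7/6)²·V_3 = 6443255/839808;  E_4 = 2401/648
V_5 = 17/36·E_4 + (7/6)²·V_4 = 368618327/30233088;  E_5 = 16807/3888

368618327/30233088


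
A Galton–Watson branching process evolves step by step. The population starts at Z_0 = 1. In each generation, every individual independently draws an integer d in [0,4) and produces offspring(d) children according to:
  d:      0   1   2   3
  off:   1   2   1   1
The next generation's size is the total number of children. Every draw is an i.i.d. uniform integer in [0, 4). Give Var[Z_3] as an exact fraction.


Outcome values over d=0..3: [1, 2, 1, 1]
Σy = 5, Σy² = 7, M = 4
μ = 5/4 = 5/4,  σ² = 7/4 − (5/4)² = 3/16
V_0 = 0, E_0 = 1
V_1 = 3/16·E_0 + (5/4)²·V_0 = 3/16;  E_1 = 5/4
V_2 = 3/16·E_1 + (5/4)²·V_1 = 135/256;  E_2 = 25/16
V_3 = 3/16·E_2 + (5/4)²·V_2 = 4575/4096;  E_3 = 125/64

4575/4096


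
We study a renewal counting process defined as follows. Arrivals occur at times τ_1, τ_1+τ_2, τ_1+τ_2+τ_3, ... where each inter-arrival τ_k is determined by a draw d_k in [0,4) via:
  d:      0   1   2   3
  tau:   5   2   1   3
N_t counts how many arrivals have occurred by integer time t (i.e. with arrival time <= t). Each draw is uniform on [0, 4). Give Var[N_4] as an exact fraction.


52127/65536

Inter-arrival values over d=0..3: [5, 2, 1, 3]
Each d has probability 1/4, so the pmf of τ is: f(1) = 1/4, f(2) = 1/4, f(3) = 1/4, f(5) = 1/4
Let p_n(j) = P(N_n = j), with p_0 = [1]. Condition on τ_1: p_n(0) = P(τ > n), and for j >= 1, p_n(j) = Σ_{k<=n} f(k)·p_{n−k}(j−1)
p_1 = [3/4, 1/4]  (j = 0..1)
p_2 = [1/2, 7/16, 1/16]  (j = 0..2)
p_3 = [1/4, 9/16, 11/64, 1/64]  (j = 0..3)
p_4 = [1/4, 3/8, 5/16, 15/256, 1/256]  (j = 0..4)
E[N_4] = Σ j·p_4(j) = 305/256;  E[N_4²] = Σ j²·p_4(j) = 567/256
Var[N_4] = 567/256 − (305/256)² = 52127/65536


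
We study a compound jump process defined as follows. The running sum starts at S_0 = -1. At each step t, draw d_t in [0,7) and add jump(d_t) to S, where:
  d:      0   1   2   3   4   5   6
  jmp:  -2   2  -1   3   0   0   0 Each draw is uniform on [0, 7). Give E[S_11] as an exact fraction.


15/7

Outcome values over d=0..6: [-2, 2, -1, 3, 0, 0, 0]
Σy = 2, Σy² = 18, M = 7
μ = 2/7 = 2/7,  σ² = 18/7 − (2/7)² = 122/49
E[S_11] = -1 + 11·(2/7) = 15/7


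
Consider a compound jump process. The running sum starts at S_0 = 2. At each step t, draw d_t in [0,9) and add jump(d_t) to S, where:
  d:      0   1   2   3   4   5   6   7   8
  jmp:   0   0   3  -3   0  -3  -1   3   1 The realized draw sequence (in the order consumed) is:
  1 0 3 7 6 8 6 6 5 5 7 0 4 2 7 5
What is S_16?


t=0: S=2, d=1, jump=0, S_1=2
t=1: S=2, d=0, jump=0, S_2=2
t=2: S=2, d=3, jump=-3, S_3=-1
t=3: S=-1, d=7, jump=3, S_4=2
t=4: S=2, d=6, jump=-1, S_5=1
t=5: S=1, d=8, jump=1, S_6=2
t=6: S=2, d=6, jump=-1, S_7=1
t=7: S=1, d=6, jump=-1, S_8=0
t=8: S=0, d=5, jump=-3, S_9=-3
t=9: S=-3, d=5, jump=-3, S_10=-6
t=10: S=-6, d=7, jump=3, S_11=-3
t=11: S=-3, d=0, jump=0, S_12=-3
t=12: S=-3, d=4, jump=0, S_13=-3
t=13: S=-3, d=2, jump=3, S_14=0
t=14: S=0, d=7, jump=3, S_15=3
t=15: S=3, d=5, jump=-3, S_16=0

0


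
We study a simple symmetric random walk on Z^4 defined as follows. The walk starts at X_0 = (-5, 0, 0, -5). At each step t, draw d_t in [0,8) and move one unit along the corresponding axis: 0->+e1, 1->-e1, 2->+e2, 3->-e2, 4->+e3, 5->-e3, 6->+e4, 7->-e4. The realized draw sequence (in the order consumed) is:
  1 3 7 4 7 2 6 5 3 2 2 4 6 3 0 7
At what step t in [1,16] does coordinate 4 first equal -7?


5

t=0: X=(-5, 0, 0, -5), d=1 → -e1, X_1=(-6, 0, 0, -5)
t=1: X=(-6, 0, 0, -5), d=3 → -e2, X_2=(-6, -1, 0, -5)
t=2: X=(-6, -1, 0, -5), d=7 → -e4, X_3=(-6, -1, 0, -6)
t=3: X=(-6, -1, 0, -6), d=4 → +e3, X_4=(-6, -1, 1, -6)
t=4: X=(-6, -1, 1, -6), d=7 → -e4, X_5=(-6, -1, 1, -7)
t=5: X=(-6, -1, 1, -7), d=2 → +e2, X_6=(-6, 0, 1, -7)
t=6: X=(-6, 0, 1, -7), d=6 → +e4, X_7=(-6, 0, 1, -6)
t=7: X=(-6, 0, 1, -6), d=5 → -e3, X_8=(-6, 0, 0, -6)
t=8: X=(-6, 0, 0, -6), d=3 → -e2, X_9=(-6, -1, 0, -6)
t=9: X=(-6, -1, 0, -6), d=2 → +e2, X_10=(-6, 0, 0, -6)
t=10: X=(-6, 0, 0, -6), d=2 → +e2, X_11=(-6, 1, 0, -6)
t=11: X=(-6, 1, 0, -6), d=4 → +e3, X_12=(-6, 1, 1, -6)
t=12: X=(-6, 1, 1, -6), d=6 → +e4, X_13=(-6, 1, 1, -5)
t=13: X=(-6, 1, 1, -5), d=3 → -e2, X_14=(-6, 0, 1, -5)
t=14: X=(-6, 0, 1, -5), d=0 → +e1, X_15=(-5, 0, 1, -5)
t=15: X=(-5, 0, 1, -5), d=7 → -e4, X_16=(-5, 0, 1, -6)
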